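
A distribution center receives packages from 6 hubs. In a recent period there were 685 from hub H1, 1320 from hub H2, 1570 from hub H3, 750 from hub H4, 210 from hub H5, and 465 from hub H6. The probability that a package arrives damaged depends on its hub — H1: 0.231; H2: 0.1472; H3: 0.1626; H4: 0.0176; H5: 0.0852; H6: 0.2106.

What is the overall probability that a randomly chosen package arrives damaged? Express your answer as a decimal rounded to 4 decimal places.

Total: 685 + 1320 + 1570 + 750 + 210 + 465 = 5000.
P(H1) = 685/5000 = 0.137. P(H2) = 1320/5000 = 0.264. P(H3) = 1570/5000 = 0.314. P(H4) = 750/5000 = 0.15. P(H5) = 210/5000 = 0.042. P(H6) = 465/5000 = 0.093.
Summing over the partition,
P(D) = P(D|H1)·P(H1) + P(D|H2)·P(H2) + P(D|H3)·P(H3) + P(D|H4)·P(H4) + P(D|H5)·P(H5) + P(D|H6)·P(H6)
      = 0.231·0.137 + 0.1472·0.264 + 0.1626·0.314 + 0.0176·0.15 + 0.0852·0.042 + 0.2106·0.093
      = 0.031647 + 0.0388608 + 0.0510564 + 0.00264 + 0.0035784 + 0.0195858 = 0.1473684

P(D) ≈ 0.1474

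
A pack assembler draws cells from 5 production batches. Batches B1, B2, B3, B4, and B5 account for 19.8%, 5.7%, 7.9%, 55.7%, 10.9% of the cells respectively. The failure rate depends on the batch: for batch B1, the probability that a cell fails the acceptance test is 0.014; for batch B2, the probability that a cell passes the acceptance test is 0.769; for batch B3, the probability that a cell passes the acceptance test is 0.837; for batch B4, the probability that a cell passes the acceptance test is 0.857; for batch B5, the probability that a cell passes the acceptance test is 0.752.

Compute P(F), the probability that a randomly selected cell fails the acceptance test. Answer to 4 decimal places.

0.1355

P(F|B2) = 1 − 0.769 = 0.231.
P(F|B3) = 1 − 0.837 = 0.163.
P(F|B4) = 1 − 0.857 = 0.143.
P(F|B5) = 1 − 0.752 = 0.248.
P(F) = P(F|B1)·P(B1) + P(F|B2)·P(B2) + P(F|B3)·P(B3) + P(F|B4)·P(B4) + P(F|B5)·P(B5)
      = 0.014·0.198 + 0.231·0.057 + 0.163·0.079 + 0.143·0.557 + 0.248·0.109
      = 0.002772 + 0.013167 + 0.012877 + 0.079651 + 0.027032 = 0.135499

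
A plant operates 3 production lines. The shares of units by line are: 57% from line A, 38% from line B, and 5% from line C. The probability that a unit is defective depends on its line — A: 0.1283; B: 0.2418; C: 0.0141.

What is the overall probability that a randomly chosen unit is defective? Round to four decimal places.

P(D) ≈ 0.1657

P(D) = P(D|A)·P(A) + P(D|B)·P(B) + P(D|C)·P(C)
      = 0.1283·0.57 + 0.2418·0.38 + 0.0141·0.05
      = 0.073131 + 0.091884 + 0.000705 = 0.16572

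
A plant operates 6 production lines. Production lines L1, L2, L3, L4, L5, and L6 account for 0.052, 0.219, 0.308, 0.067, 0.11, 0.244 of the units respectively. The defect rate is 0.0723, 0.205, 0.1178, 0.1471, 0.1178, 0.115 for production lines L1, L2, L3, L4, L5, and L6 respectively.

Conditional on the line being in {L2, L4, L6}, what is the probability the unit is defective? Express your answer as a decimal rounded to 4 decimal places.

P(D|S) ≈ 0.1562

Let S = {L2, L4, L6}.
P(S) = 0.219 + 0.067 + 0.244 = 0.53.
P(D ∩ S) = 0.205·0.219 + 0.1471·0.067 + 0.115·0.244 = 0.044895 + 0.0098557 + 0.02806 = 0.0828107.
P(D | S) = 0.0828107 / 0.53 = 0.156247…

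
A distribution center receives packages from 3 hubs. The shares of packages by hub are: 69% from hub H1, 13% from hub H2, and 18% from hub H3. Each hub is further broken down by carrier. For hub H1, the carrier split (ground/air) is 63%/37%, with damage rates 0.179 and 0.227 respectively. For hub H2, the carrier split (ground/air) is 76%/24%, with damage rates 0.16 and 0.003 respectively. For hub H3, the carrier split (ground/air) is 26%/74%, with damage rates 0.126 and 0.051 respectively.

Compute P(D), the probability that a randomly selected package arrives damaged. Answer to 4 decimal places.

P(D|H1) = 0.63·0.179 + 0.37·0.227 = 0.11277 + 0.08399 = 0.19676
P(D|H2) = 0.76·0.16 + 0.24·0.003 = 0.1216 + 0.00072 = 0.12232
P(D|H3) = 0.26·0.126 + 0.74·0.051 = 0.03276 + 0.03774 = 0.0705
Then overall,
P(D) = 0.69·0.19676 + 0.13·0.12232 + 0.18·0.0705
      = 0.1357644 + 0.0159016 + 0.01269 = 0.164356

0.1644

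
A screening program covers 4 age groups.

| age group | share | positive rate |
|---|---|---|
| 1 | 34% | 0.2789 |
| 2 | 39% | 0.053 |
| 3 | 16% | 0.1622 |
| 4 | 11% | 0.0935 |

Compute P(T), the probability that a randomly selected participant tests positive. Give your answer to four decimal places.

Using total probability over the partition,
P(T) = P(T|1)·P(1) + P(T|2)·P(2) + P(T|3)·P(3) + P(T|4)·P(4)
      = 0.2789·0.34 + 0.053·0.39 + 0.1622·0.16 + 0.0935·0.11
      = 0.094826 + 0.02067 + 0.025952 + 0.010285 = 0.151733

P(T) ≈ 0.1517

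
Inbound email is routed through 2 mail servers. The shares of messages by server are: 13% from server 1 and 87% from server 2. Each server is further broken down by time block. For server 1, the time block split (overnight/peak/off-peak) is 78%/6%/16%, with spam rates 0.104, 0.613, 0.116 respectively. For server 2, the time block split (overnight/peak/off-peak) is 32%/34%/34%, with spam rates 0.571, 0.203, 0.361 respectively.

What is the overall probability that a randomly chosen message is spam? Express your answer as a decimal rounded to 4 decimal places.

P(S|1) = 0.78·0.104 + 0.06·0.613 + 0.16·0.116 = 0.08112 + 0.03678 + 0.01856 = 0.13646
P(S|2) = 0.32·0.571 + 0.34·0.203 + 0.34·0.361 = 0.18272 + 0.06902 + 0.12274 = 0.37448
By total probability over the outer partition,
P(S) = 0.13·0.13646 + 0.87·0.37448
      = 0.0177398 + 0.3257976 = 0.3435374

P(S) ≈ 0.3435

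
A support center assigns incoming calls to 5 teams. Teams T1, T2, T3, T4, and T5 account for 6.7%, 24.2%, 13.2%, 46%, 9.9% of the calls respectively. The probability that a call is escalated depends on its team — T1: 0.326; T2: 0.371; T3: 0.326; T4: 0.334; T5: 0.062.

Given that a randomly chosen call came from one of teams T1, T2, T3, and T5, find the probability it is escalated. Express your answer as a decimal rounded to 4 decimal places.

Let S = {T1, T2, T3, T5}.
P(S) = 0.067 + 0.242 + 0.132 + 0.099 = 0.54.
P(E ∩ S) = 0.326·0.067 + 0.371·0.242 + 0.326·0.132 + 0.062·0.099 = 0.021842 + 0.089782 + 0.043032 + 0.006138 = 0.160794.
P(E | S) = 0.160794 / 0.54 = 0.297767…

P(E|S) ≈ 0.2978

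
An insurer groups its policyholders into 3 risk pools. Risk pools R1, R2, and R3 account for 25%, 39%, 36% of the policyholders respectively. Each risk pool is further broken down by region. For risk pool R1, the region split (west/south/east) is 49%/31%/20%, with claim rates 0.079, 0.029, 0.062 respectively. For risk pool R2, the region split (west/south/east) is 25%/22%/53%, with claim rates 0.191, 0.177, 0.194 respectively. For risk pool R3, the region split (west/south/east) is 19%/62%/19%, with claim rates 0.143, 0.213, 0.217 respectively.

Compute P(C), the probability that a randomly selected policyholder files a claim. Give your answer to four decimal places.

0.1611

P(C|R1) = 0.49·0.079 + 0.31·0.029 + 0.2·0.062 = 0.03871 + 0.00899 + 0.0124 = 0.0601
P(C|R2) = 0.25·0.191 + 0.22·0.177 + 0.53·0.194 = 0.04775 + 0.03894 + 0.10282 = 0.18951
P(C|R3) = 0.19·0.143 + 0.62·0.213 + 0.19·0.217 = 0.02717 + 0.13206 + 0.04123 = 0.20046
By total probability over the outer partition,
P(C) = 0.25·0.0601 + 0.39·0.18951 + 0.36·0.20046
      = 0.015025 + 0.0739089 + 0.0721656 = 0.1610995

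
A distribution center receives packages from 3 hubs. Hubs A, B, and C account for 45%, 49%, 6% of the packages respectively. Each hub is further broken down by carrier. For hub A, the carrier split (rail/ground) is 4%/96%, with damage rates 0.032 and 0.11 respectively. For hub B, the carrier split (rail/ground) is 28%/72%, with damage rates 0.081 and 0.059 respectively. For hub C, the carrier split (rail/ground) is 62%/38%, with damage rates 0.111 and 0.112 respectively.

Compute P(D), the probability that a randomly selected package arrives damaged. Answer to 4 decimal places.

P(D|A) = 0.04·0.032 + 0.96·0.11 = 0.00128 + 0.1056 = 0.10688
P(D|B) = 0.28·0.081 + 0.72·0.059 = 0.02268 + 0.04248 = 0.06516
P(D|C) = 0.62·0.111 + 0.38·0.112 = 0.06882 + 0.04256 = 0.11138
Then overall,
P(D) = 0.45·0.10688 + 0.49·0.06516 + 0.06·0.11138
      = 0.048096 + 0.0319284 + 0.0066828 = 0.0867072

0.0867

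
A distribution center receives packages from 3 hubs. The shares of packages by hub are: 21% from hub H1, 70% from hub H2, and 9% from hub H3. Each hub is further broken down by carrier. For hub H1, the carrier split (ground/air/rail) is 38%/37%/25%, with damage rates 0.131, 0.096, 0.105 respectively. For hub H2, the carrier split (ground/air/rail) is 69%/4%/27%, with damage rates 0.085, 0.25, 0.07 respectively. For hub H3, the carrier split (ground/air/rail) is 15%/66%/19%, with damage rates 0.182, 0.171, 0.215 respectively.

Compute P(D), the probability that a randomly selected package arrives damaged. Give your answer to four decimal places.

P(D) ≈ 0.1010

P(D|H1) = 0.38·0.131 + 0.37·0.096 + 0.25·0.105 = 0.04978 + 0.03552 + 0.02625 = 0.11155
P(D|H2) = 0.69·0.085 + 0.04·0.25 + 0.27·0.07 = 0.05865 + 0.01 + 0.0189 = 0.08755
P(D|H3) = 0.15·0.182 + 0.66·0.171 + 0.19·0.215 = 0.0273 + 0.11286 + 0.04085 = 0.18101
Then overall,
P(D) = 0.21·0.11155 + 0.7·0.08755 + 0.09·0.18101
      = 0.0234255 + 0.061285 + 0.0162909 = 0.1010014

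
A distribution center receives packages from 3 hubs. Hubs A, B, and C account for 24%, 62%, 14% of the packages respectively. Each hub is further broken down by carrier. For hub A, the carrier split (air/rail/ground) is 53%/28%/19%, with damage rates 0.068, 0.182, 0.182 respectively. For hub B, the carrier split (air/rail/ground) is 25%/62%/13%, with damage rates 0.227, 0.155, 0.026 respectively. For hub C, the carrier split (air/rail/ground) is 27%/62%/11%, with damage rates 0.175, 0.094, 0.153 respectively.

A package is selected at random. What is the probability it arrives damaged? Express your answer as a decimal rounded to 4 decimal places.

P(D|A) = 0.53·0.068 + 0.28·0.182 + 0.19·0.182 = 0.03604 + 0.05096 + 0.03458 = 0.12158
P(D|B) = 0.25·0.227 + 0.62·0.155 + 0.13·0.026 = 0.05675 + 0.0961 + 0.00338 = 0.15623
P(D|C) = 0.27·0.175 + 0.62·0.094 + 0.11·0.153 = 0.04725 + 0.05828 + 0.01683 = 0.12236
Then overall,
P(D) = 0.24·0.12158 + 0.62·0.15623 + 0.14·0.12236
      = 0.0291792 + 0.0968626 + 0.0171304 = 0.1431722

0.1432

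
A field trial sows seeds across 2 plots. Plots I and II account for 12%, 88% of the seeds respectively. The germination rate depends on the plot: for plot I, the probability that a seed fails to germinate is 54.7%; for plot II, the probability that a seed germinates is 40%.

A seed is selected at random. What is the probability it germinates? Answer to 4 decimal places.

P(G|I) = 1 − 0.547 = 0.453.
Using total probability over the partition,
P(G) = P(G|I)·P(I) + P(G|II)·P(II)
      = 0.453·0.12 + 0.4·0.88
      = 0.05436 + 0.352 = 0.40636

0.4064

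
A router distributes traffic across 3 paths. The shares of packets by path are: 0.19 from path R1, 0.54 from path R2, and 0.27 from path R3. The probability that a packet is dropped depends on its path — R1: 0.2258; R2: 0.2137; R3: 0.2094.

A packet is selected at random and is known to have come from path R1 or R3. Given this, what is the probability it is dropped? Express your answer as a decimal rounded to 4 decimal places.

Let S = {R1, R3}.
P(S) = 0.19 + 0.27 = 0.46.
P(L ∩ S) = 0.2258·0.19 + 0.2094·0.27 = 0.042902 + 0.056538 = 0.09944.
P(L | S) = 0.09944 / 0.46 = 0.216174…

0.2162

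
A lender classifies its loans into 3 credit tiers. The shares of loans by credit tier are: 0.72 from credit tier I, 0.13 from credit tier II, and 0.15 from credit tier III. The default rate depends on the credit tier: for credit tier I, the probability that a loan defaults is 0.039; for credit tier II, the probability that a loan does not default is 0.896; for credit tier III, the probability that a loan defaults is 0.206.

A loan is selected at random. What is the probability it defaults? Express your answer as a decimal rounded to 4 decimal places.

0.0725

P(D|II) = 1 − 0.896 = 0.104.
P(D) = P(D|I)·P(I) + P(D|II)·P(II) + P(D|III)·P(III)
      = 0.039·0.72 + 0.104·0.13 + 0.206·0.15
      = 0.02808 + 0.01352 + 0.0309 = 0.0725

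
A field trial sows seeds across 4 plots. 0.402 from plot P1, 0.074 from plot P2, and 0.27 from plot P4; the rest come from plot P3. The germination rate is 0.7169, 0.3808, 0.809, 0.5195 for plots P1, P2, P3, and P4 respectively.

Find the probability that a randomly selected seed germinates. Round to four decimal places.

0.6621

P(P3) = 1 − (0.402 + 0.074 + 0.27) = 0.254.
P(G) = P(G|P1)·P(P1) + P(G|P2)·P(P2) + P(G|P3)·P(P3) + P(G|P4)·P(P4)
      = 0.7169·0.402 + 0.3808·0.074 + 0.809·0.254 + 0.5195·0.27
      = 0.2881938 + 0.0281792 + 0.205486 + 0.140265 = 0.662124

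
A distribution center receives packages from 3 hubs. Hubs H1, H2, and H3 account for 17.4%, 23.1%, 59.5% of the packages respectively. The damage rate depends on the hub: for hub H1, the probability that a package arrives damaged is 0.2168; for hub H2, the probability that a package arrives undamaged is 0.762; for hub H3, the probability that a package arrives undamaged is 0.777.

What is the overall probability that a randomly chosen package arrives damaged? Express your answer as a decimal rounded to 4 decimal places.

P(D|H2) = 1 − 0.762 = 0.238.
P(D|H3) = 1 − 0.777 = 0.223.
P(D) = P(D|H1)·P(H1) + P(D|H2)·P(H2) + P(D|H3)·P(H3)
      = 0.2168·0.174 + 0.238·0.231 + 0.223·0.595
      = 0.0377232 + 0.054978 + 0.132685 = 0.2253862

P(D) ≈ 0.2254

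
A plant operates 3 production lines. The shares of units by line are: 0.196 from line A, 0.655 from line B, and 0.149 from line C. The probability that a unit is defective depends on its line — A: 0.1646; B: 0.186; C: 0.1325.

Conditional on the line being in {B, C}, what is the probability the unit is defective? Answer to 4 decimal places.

0.1761

Let S = {B, C}.
P(S) = 0.655 + 0.149 = 0.804.
P(D ∩ S) = 0.186·0.655 + 0.1325·0.149 = 0.12183 + 0.0197425 = 0.1415725.
P(D | S) = 0.1415725 / 0.804 = 0.176085…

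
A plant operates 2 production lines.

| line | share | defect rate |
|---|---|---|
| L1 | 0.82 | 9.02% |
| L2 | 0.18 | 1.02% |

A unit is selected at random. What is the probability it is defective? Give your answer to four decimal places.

By the law of total probability,
P(D) = P(D|L1)·P(L1) + P(D|L2)·P(L2)
      = 0.0902·0.82 + 0.0102·0.18
      = 0.073964 + 0.001836 = 0.0758

0.0758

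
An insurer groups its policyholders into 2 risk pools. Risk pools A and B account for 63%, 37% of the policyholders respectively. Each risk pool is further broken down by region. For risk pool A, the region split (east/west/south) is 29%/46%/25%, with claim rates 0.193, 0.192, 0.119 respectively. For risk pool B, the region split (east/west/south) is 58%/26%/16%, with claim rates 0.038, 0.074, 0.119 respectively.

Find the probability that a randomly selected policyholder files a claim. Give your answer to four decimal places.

P(C|A) = 0.29·0.193 + 0.46·0.192 + 0.25·0.119 = 0.05597 + 0.08832 + 0.02975 = 0.17404
P(C|B) = 0.58·0.038 + 0.26·0.074 + 0.16·0.119 = 0.02204 + 0.01924 + 0.01904 = 0.06032
Then overall,
P(C) = 0.63·0.17404 + 0.37·0.06032
      = 0.1096452 + 0.0223184 = 0.1319636

0.1320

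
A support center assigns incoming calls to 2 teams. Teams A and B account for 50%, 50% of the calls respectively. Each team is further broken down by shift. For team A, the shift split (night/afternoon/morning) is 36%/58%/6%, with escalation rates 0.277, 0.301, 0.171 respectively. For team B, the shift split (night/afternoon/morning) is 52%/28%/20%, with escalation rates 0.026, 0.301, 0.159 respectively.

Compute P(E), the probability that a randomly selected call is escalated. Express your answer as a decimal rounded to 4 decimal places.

0.2071

P(E|A) = 0.36·0.277 + 0.58·0.301 + 0.06·0.171 = 0.09972 + 0.17458 + 0.01026 = 0.28456
P(E|B) = 0.52·0.026 + 0.28·0.301 + 0.2·0.159 = 0.01352 + 0.08428 + 0.0318 = 0.1296
By total probability over the outer partition,
P(E) = 0.5·0.28456 + 0.5·0.1296
      = 0.14228 + 0.0648 = 0.20708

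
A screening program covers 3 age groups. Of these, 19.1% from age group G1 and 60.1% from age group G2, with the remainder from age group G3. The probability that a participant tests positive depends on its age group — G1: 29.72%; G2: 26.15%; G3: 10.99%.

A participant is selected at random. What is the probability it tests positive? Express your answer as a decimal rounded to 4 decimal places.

P(T) ≈ 0.2368

P(G3) = 1 − (0.191 + 0.601) = 0.208.
P(T) = P(T|G1)·P(G1) + P(T|G2)·P(G2) + P(T|G3)·P(G3)
      = 0.2972·0.191 + 0.2615·0.601 + 0.1099·0.208
      = 0.0567652 + 0.1571615 + 0.0228592 = 0.2367859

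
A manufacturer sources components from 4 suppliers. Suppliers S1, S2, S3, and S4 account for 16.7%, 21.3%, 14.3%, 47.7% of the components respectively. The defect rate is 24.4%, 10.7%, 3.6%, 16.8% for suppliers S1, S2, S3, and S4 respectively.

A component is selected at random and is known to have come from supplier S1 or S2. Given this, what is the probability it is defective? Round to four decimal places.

0.1672

Let S = {S1, S2}.
P(S) = 0.167 + 0.213 = 0.38.
P(D ∩ S) = 0.244·0.167 + 0.107·0.213 = 0.040748 + 0.022791 = 0.063539.
P(D | S) = 0.063539 / 0.38 = 0.167208…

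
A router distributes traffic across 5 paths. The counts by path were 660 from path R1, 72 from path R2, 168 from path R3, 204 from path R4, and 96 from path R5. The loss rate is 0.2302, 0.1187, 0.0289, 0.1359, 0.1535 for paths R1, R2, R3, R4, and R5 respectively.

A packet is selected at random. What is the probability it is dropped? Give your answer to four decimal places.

0.1732

Total: 660 + 72 + 168 + 204 + 96 = 1200.
P(R1) = 660/1200 = 0.55. P(R2) = 72/1200 = 0.06. P(R3) = 168/1200 = 0.14. P(R4) = 204/1200 = 0.17. P(R5) = 96/1200 = 0.08.
P(L) = P(L|R1)·P(R1) + P(L|R2)·P(R2) + P(L|R3)·P(R3) + P(L|R4)·P(R4) + P(L|R5)·P(R5)
      = 0.2302·0.55 + 0.1187·0.06 + 0.0289·0.14 + 0.1359·0.17 + 0.1535·0.08
      = 0.12661 + 0.007122 + 0.004046 + 0.023103 + 0.01228 = 0.173161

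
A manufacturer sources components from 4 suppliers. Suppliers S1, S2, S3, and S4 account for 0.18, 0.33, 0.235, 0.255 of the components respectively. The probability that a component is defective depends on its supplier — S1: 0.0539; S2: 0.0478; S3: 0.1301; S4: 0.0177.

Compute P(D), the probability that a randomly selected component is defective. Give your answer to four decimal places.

0.0606

Summing over the partition,
P(D) = P(D|S1)·P(S1) + P(D|S2)·P(S2) + P(D|S3)·P(S3) + P(D|S4)·P(S4)
      = 0.0539·0.18 + 0.0478·0.33 + 0.1301·0.235 + 0.0177·0.255
      = 0.009702 + 0.015774 + 0.0305735 + 0.0045135 = 0.060563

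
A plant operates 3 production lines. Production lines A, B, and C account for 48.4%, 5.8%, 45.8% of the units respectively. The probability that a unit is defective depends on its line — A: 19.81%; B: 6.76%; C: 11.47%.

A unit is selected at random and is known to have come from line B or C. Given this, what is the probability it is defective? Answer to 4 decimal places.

0.1094

Let S = {B, C}.
P(S) = 0.058 + 0.458 = 0.516.
P(D ∩ S) = 0.0676·0.058 + 0.1147·0.458 = 0.0039208 + 0.0525326 = 0.0564534.
P(D | S) = 0.0564534 / 0.516 = 0.109406…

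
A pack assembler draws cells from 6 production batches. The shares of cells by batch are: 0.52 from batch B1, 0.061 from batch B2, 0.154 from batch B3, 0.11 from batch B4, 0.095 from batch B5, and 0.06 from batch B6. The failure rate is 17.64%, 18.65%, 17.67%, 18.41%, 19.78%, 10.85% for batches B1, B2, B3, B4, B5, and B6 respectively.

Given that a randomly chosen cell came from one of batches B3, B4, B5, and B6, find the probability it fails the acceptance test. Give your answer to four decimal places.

Let S = {B3, B4, B5, B6}.
P(S) = 0.154 + 0.11 + 0.095 + 0.06 = 0.419.
P(F ∩ S) = 0.1767·0.154 + 0.1841·0.11 + 0.1978·0.095 + 0.1085·0.06 = 0.0272118 + 0.020251 + 0.018791 + 0.00651 = 0.0727638.
P(F | S) = 0.0727638 / 0.419 = 0.173661…

P(F|S) ≈ 0.1737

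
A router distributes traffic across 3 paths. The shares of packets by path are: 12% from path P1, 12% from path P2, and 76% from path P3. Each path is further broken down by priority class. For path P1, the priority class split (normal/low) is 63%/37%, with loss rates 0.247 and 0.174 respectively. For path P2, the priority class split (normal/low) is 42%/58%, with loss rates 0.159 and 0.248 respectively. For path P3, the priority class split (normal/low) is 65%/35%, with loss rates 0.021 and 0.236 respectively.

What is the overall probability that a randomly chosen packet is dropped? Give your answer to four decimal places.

P(L|P1) = 0.63·0.247 + 0.37·0.174 = 0.15561 + 0.06438 = 0.21999
P(L|P2) = 0.42·0.159 + 0.58·0.248 = 0.06678 + 0.14384 = 0.21062
P(L|P3) = 0.65·0.021 + 0.35·0.236 = 0.01365 + 0.0826 = 0.09625
Then overall,
P(L) = 0.12·0.21999 + 0.12·0.21062 + 0.76·0.09625
      = 0.0263988 + 0.0252744 + 0.07315 = 0.1248232

P(L) ≈ 0.1248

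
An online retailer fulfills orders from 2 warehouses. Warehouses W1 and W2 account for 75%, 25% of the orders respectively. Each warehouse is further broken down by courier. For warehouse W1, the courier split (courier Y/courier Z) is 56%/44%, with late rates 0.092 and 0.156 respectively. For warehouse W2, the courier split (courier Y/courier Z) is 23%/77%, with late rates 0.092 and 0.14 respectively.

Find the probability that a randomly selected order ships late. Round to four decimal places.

0.1224

P(L|W1) = 0.56·0.092 + 0.44·0.156 = 0.05152 + 0.06864 = 0.12016
P(L|W2) = 0.23·0.092 + 0.77·0.14 = 0.02116 + 0.1078 = 0.12896
Then overall,
P(L) = 0.75·0.12016 + 0.25·0.12896
      = 0.09012 + 0.03224 = 0.12236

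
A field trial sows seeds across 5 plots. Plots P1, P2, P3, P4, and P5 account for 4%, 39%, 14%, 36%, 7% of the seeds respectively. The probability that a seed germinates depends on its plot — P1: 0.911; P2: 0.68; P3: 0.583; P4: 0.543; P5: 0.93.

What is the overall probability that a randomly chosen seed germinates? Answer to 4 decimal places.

Using total probability over the partition,
P(G) = P(G|P1)·P(P1) + P(G|P2)·P(P2) + P(G|P3)·P(P3) + P(G|P4)·P(P4) + P(G|P5)·P(P5)
      = 0.911·0.04 + 0.68·0.39 + 0.583·0.14 + 0.543·0.36 + 0.93·0.07
      = 0.03644 + 0.2652 + 0.08162 + 0.19548 + 0.0651 = 0.64384

P(G) ≈ 0.6438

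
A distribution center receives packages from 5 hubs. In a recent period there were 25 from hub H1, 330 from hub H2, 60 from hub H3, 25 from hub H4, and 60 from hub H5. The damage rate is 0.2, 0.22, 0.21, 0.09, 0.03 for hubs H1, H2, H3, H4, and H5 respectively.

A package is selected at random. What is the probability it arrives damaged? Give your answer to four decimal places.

0.1885

Total: 25 + 330 + 60 + 25 + 60 = 500.
P(H1) = 25/500 = 0.05. P(H2) = 330/500 = 0.66. P(H3) = 60/500 = 0.12. P(H4) = 25/500 = 0.05. P(H5) = 60/500 = 0.12.
P(D) = P(D|H1)·P(H1) + P(D|H2)·P(H2) + P(D|H3)·P(H3) + P(D|H4)·P(H4) + P(D|H5)·P(H5)
      = 0.2·0.05 + 0.22·0.66 + 0.21·0.12 + 0.09·0.05 + 0.03·0.12
      = 0.01 + 0.1452 + 0.0252 + 0.0045 + 0.0036 = 0.1885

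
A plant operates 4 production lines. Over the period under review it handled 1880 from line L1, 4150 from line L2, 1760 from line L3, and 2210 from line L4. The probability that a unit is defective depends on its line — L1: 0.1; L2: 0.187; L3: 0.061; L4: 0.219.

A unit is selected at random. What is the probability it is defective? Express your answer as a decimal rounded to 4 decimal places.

Total: 1880 + 4150 + 1760 + 2210 = 10000.
P(L1) = 1880/10000 = 0.188. P(L2) = 4150/10000 = 0.415. P(L3) = 1760/10000 = 0.176. P(L4) = 2210/10000 = 0.221.
By the law of total probability,
P(D) = P(D|L1)·P(L1) + P(D|L2)·P(L2) + P(D|L3)·P(L3) + P(D|L4)·P(L4)
      = 0.1·0.188 + 0.187·0.415 + 0.061·0.176 + 0.219·0.221
      = 0.0188 + 0.077605 + 0.010736 + 0.048399 = 0.15554

P(D) ≈ 0.1555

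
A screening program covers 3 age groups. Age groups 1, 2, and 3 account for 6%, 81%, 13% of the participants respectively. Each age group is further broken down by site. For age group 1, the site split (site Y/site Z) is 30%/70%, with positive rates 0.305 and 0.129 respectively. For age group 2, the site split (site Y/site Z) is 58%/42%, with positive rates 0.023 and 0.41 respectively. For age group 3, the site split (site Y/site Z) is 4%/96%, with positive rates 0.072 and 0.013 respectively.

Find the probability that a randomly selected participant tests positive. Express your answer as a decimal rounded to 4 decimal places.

P(T) ≈ 0.1632

P(T|1) = 0.3·0.305 + 0.7·0.129 = 0.0915 + 0.0903 = 0.1818
P(T|2) = 0.58·0.023 + 0.42·0.41 = 0.01334 + 0.1722 = 0.18554
P(T|3) = 0.04·0.072 + 0.96·0.013 = 0.00288 + 0.01248 = 0.01536
Then overall,
P(T) = 0.06·0.1818 + 0.81·0.18554 + 0.13·0.01536
      = 0.010908 + 0.1502874 + 0.0019968 = 0.1631922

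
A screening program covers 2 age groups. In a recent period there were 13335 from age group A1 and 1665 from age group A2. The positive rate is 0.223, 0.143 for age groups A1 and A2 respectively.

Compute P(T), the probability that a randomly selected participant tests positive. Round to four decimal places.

0.2141

Total: 13335 + 1665 = 15000.
P(A1) = 13335/15000 = 0.889. P(A2) = 1665/15000 = 0.111.
P(T) = P(T|A1)·P(A1) + P(T|A2)·P(A2)
      = 0.223·0.889 + 0.143·0.111
      = 0.198247 + 0.015873 = 0.21412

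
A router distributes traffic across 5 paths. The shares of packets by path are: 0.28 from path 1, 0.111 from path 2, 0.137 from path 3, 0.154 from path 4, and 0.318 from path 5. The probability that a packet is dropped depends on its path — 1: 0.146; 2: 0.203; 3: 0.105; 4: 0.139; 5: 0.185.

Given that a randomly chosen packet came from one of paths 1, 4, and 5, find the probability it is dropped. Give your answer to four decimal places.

Let S = {1, 4, 5}.
P(S) = 0.28 + 0.154 + 0.318 = 0.752.
P(L ∩ S) = 0.146·0.28 + 0.139·0.154 + 0.185·0.318 = 0.04088 + 0.021406 + 0.05883 = 0.121116.
P(L | S) = 0.121116 / 0.752 = 0.161059…

P(L|S) ≈ 0.1611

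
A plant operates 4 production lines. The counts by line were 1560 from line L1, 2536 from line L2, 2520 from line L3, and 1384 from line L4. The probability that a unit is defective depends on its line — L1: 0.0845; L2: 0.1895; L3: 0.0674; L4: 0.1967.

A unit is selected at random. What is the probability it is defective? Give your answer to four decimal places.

0.1318

Total: 1560 + 2536 + 2520 + 1384 = 8000.
P(L1) = 1560/8000 = 0.195. P(L2) = 2536/8000 = 0.317. P(L3) = 2520/8000 = 0.315. P(L4) = 1384/8000 = 0.173.
P(D) = P(D|L1)·P(L1) + P(D|L2)·P(L2) + P(D|L3)·P(L3) + P(D|L4)·P(L4)
      = 0.0845·0.195 + 0.1895·0.317 + 0.0674·0.315 + 0.1967·0.173
      = 0.0164775 + 0.0600715 + 0.021231 + 0.0340291 = 0.1318091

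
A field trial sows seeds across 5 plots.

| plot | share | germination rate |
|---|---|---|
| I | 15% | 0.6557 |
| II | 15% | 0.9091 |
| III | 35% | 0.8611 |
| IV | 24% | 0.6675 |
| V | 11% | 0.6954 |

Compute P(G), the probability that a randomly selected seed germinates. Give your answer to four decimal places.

0.7728

Summing over the partition,
P(G) = P(G|I)·P(I) + P(G|II)·P(II) + P(G|III)·P(III) + P(G|IV)·P(IV) + P(G|V)·P(V)
      = 0.6557·0.15 + 0.9091·0.15 + 0.8611·0.35 + 0.6675·0.24 + 0.6954·0.11
      = 0.098355 + 0.136365 + 0.301385 + 0.1602 + 0.076494 = 0.772799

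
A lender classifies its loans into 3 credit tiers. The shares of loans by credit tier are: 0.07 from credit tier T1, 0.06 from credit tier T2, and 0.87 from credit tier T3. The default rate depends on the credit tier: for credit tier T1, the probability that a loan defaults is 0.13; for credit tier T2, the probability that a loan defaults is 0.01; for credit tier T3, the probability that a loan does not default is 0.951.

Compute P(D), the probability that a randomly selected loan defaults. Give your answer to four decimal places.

0.0523

P(D|T3) = 1 − 0.951 = 0.049.
P(D) = P(D|T1)·P(T1) + P(D|T2)·P(T2) + P(D|T3)·P(T3)
      = 0.13·0.07 + 0.01·0.06 + 0.049·0.87
      = 0.0091 + 0.0006 + 0.04263 = 0.05233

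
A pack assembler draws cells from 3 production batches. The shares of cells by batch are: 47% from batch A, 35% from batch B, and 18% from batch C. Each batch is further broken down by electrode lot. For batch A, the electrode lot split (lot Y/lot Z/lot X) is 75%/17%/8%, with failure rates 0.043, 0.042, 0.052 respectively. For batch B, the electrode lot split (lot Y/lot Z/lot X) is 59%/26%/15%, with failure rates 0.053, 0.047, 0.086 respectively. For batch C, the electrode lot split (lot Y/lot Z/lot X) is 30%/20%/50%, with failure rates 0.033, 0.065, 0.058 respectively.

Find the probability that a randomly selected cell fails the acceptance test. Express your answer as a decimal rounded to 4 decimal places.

P(F) ≈ 0.0495

P(F|A) = 0.75·0.043 + 0.17·0.042 + 0.08·0.052 = 0.03225 + 0.00714 + 0.00416 = 0.04355
P(F|B) = 0.59·0.053 + 0.26·0.047 + 0.15·0.086 = 0.03127 + 0.01222 + 0.0129 = 0.05639
P(F|C) = 0.3·0.033 + 0.2·0.065 + 0.5·0.058 = 0.0099 + 0.013 + 0.029 = 0.0519
By total probability over the outer partition,
P(F) = 0.47·0.04355 + 0.35·0.05639 + 0.18·0.0519
      = 0.0204685 + 0.0197365 + 0.009342 = 0.049547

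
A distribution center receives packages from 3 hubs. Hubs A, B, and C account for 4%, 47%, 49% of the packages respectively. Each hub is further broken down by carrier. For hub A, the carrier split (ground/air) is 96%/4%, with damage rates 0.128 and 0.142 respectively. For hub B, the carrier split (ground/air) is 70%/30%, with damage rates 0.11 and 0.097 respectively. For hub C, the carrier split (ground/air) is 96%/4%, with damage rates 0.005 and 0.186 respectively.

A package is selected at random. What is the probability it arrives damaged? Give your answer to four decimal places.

P(D|A) = 0.96·0.128 + 0.04·0.142 = 0.12288 + 0.00568 = 0.12856
P(D|B) = 0.7·0.11 + 0.3·0.097 = 0.077 + 0.0291 = 0.1061
P(D|C) = 0.96·0.005 + 0.04·0.186 = 0.0048 + 0.00744 = 0.01224
Then overall,
P(D) = 0.04·0.12856 + 0.47·0.1061 + 0.49·0.01224
      = 0.0051424 + 0.049867 + 0.0059976 = 0.061007

P(D) ≈ 0.0610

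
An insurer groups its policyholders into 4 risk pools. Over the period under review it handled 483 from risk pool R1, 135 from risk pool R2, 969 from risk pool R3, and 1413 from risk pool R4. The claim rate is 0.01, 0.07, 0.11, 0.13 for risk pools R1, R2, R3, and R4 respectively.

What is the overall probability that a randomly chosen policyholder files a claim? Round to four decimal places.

Total: 483 + 135 + 969 + 1413 = 3000.
P(R1) = 483/3000 = 0.161. P(R2) = 135/3000 = 0.045. P(R3) = 969/3000 = 0.323. P(R4) = 1413/3000 = 0.471.
Summing over the partition,
P(C) = P(C|R1)·P(R1) + P(C|R2)·P(R2) + P(C|R3)·P(R3) + P(C|R4)·P(R4)
      = 0.01·0.161 + 0.07·0.045 + 0.11·0.323 + 0.13·0.471
      = 0.00161 + 0.00315 + 0.03553 + 0.06123 = 0.10152

0.1015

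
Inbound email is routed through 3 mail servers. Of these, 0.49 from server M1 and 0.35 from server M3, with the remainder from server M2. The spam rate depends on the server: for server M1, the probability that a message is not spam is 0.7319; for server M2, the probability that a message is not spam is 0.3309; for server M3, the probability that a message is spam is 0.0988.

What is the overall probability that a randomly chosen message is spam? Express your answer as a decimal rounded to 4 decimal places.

P(M2) = 1 − (0.49 + 0.35) = 0.16.
P(S|M1) = 1 − 0.7319 = 0.2681.
P(S|M2) = 1 − 0.3309 = 0.6691.
P(S) = P(S|M1)·P(M1) + P(S|M2)·P(M2) + P(S|M3)·P(M3)
      = 0.2681·0.49 + 0.6691·0.16 + 0.0988·0.35
      = 0.131369 + 0.107056 + 0.03458 = 0.273005

0.2730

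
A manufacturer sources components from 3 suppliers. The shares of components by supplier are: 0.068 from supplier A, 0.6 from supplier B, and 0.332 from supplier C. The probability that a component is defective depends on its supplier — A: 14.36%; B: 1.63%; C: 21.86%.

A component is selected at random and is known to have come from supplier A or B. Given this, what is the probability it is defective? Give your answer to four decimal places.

0.0293

Let S = {A, B}.
P(S) = 0.068 + 0.6 = 0.668.
P(D ∩ S) = 0.1436·0.068 + 0.0163·0.6 = 0.0097648 + 0.00978 = 0.0195448.
P(D | S) = 0.0195448 / 0.668 = 0.029259…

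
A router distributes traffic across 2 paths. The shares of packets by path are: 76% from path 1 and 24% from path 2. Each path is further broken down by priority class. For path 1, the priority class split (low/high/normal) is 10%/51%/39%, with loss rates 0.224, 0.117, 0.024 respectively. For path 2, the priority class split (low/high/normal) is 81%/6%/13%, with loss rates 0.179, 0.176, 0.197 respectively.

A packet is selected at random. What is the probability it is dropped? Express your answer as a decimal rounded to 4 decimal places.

P(L) ≈ 0.1130

P(L|1) = 0.1·0.224 + 0.51·0.117 + 0.39·0.024 = 0.0224 + 0.05967 + 0.00936 = 0.09143
P(L|2) = 0.81·0.179 + 0.06·0.176 + 0.13·0.197 = 0.14499 + 0.01056 + 0.02561 = 0.18116
Then overall,
P(L) = 0.76·0.09143 + 0.24·0.18116
      = 0.0694868 + 0.0434784 = 0.1129652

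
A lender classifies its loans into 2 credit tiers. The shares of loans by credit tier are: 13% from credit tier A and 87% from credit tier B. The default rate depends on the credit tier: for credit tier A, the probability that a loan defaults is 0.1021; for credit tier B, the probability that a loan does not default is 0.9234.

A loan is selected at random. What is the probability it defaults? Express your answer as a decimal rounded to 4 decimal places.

P(D|B) = 1 − 0.9234 = 0.0766.
Summing over the partition,
P(D) = P(D|A)·P(A) + P(D|B)·P(B)
      = 0.1021·0.13 + 0.0766·0.87
      = 0.013273 + 0.066642 = 0.079915

0.0799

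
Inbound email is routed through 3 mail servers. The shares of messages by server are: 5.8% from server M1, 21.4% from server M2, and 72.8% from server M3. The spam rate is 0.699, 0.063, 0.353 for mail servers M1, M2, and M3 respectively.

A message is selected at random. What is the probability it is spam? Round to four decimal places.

P(S) = P(S|M1)·P(M1) + P(S|M2)·P(M2) + P(S|M3)·P(M3)
      = 0.699·0.058 + 0.063·0.214 + 0.353·0.728
      = 0.040542 + 0.013482 + 0.256984 = 0.311008

P(S) ≈ 0.3110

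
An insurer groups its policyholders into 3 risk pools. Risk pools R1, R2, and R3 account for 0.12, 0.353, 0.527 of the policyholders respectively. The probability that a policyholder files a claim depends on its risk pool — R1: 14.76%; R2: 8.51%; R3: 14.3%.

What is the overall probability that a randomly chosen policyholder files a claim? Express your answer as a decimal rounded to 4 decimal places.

0.1231

P(C) = P(C|R1)·P(R1) + P(C|R2)·P(R2) + P(C|R3)·P(R3)
      = 0.1476·0.12 + 0.0851·0.353 + 0.143·0.527
      = 0.017712 + 0.0300403 + 0.075361 = 0.1231133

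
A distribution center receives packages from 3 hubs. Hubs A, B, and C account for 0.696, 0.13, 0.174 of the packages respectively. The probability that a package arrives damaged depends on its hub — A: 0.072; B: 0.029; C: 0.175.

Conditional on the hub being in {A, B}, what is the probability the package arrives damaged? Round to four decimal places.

P(D|S) ≈ 0.0652

Let S = {A, B}.
P(S) = 0.696 + 0.13 = 0.826.
P(D ∩ S) = 0.072·0.696 + 0.029·0.13 = 0.050112 + 0.00377 = 0.053882.
P(D | S) = 0.053882 / 0.826 = 0.065232…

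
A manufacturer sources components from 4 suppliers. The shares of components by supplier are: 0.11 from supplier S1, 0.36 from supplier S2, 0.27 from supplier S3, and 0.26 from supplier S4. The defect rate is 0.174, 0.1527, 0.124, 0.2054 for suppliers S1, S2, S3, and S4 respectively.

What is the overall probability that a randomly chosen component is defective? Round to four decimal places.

By the law of total probability,
P(D) = P(D|S1)·P(S1) + P(D|S2)·P(S2) + P(D|S3)·P(S3) + P(D|S4)·P(S4)
      = 0.174·0.11 + 0.1527·0.36 + 0.124·0.27 + 0.2054·0.26
      = 0.01914 + 0.054972 + 0.03348 + 0.053404 = 0.160996

P(D) ≈ 0.1610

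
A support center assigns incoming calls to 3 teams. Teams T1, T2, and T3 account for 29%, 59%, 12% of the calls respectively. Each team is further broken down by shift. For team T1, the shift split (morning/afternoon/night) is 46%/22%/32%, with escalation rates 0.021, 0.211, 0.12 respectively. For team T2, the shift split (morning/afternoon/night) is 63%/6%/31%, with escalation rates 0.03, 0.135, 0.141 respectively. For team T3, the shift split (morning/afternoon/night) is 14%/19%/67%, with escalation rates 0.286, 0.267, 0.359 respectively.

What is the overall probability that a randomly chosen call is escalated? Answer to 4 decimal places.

P(E|T1) = 0.46·0.021 + 0.22·0.211 + 0.32·0.12 = 0.00966 + 0.04642 + 0.0384 = 0.09448
P(E|T2) = 0.63·0.03 + 0.06·0.135 + 0.31·0.141 = 0.0189 + 0.0081 + 0.04371 = 0.07071
P(E|T3) = 0.14·0.286 + 0.19·0.267 + 0.67·0.359 = 0.04004 + 0.05073 + 0.24053 = 0.3313
By total probability over the outer partition,
P(E) = 0.29·0.09448 + 0.59·0.07071 + 0.12·0.3313
      = 0.0273992 + 0.0417189 + 0.039756 = 0.1088741

P(E) ≈ 0.1089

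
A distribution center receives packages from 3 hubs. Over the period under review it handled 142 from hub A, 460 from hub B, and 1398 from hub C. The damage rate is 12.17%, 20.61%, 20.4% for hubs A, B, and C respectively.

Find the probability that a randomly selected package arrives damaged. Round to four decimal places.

P(D) ≈ 0.1986

Total: 142 + 460 + 1398 = 2000.
P(A) = 142/2000 = 0.071. P(B) = 460/2000 = 0.23. P(C) = 1398/2000 = 0.699.
Using total probability over the partition,
P(D) = P(D|A)·P(A) + P(D|B)·P(B) + P(D|C)·P(C)
      = 0.1217·0.071 + 0.2061·0.23 + 0.204·0.699
      = 0.0086407 + 0.047403 + 0.142596 = 0.1986397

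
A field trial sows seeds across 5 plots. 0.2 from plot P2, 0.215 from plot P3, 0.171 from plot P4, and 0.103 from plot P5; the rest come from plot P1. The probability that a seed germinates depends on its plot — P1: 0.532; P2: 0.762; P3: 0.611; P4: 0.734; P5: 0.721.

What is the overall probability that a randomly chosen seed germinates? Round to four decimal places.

P(G) ≈ 0.6490

P(P1) = 1 − (0.2 + 0.215 + 0.171 + 0.103) = 0.311.
P(G) = P(G|P1)·P(P1) + P(G|P2)·P(P2) + P(G|P3)·P(P3) + P(G|P4)·P(P4) + P(G|P5)·P(P5)
      = 0.532·0.311 + 0.762·0.2 + 0.611·0.215 + 0.734·0.171 + 0.721·0.103
      = 0.165452 + 0.1524 + 0.131365 + 0.125514 + 0.074263 = 0.648994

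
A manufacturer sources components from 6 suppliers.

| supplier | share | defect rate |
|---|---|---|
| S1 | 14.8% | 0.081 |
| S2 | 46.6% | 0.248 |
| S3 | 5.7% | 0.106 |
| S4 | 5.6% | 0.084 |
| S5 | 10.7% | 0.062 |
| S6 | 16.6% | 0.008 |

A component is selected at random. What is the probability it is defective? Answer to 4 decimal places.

Summing over the partition,
P(D) = P(D|S1)·P(S1) + P(D|S2)·P(S2) + P(D|S3)·P(S3) + P(D|S4)·P(S4) + P(D|S5)·P(S5) + P(D|S6)·P(S6)
      = 0.081·0.148 + 0.248·0.466 + 0.106·0.057 + 0.084·0.056 + 0.062·0.107 + 0.008·0.166
      = 0.011988 + 0.115568 + 0.006042 + 0.004704 + 0.006634 + 0.001328 = 0.146264

P(D) ≈ 0.1463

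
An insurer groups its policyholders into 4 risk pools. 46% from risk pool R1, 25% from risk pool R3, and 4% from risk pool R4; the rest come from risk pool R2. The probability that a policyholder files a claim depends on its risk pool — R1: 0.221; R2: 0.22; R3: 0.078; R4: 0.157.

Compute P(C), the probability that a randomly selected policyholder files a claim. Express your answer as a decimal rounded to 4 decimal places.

0.1824

P(R2) = 1 − (0.46 + 0.25 + 0.04) = 0.25.
P(C) = P(C|R1)·P(R1) + P(C|R2)·P(R2) + P(C|R3)·P(R3) + P(C|R4)·P(R4)
      = 0.221·0.46 + 0.22·0.25 + 0.078·0.25 + 0.157·0.04
      = 0.10166 + 0.055 + 0.0195 + 0.00628 = 0.18244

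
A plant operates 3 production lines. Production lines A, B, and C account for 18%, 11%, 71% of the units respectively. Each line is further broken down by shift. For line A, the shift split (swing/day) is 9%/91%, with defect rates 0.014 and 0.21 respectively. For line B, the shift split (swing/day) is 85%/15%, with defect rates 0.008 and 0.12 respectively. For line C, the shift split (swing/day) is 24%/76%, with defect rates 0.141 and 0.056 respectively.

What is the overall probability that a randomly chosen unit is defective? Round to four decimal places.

P(D) ≈ 0.0916

P(D|A) = 0.09·0.014 + 0.91·0.21 = 0.00126 + 0.1911 = 0.19236
P(D|B) = 0.85·0.008 + 0.15·0.12 = 0.0068 + 0.018 = 0.0248
P(D|C) = 0.24·0.141 + 0.76·0.056 = 0.03384 + 0.04256 = 0.0764
Then overall,
P(D) = 0.18·0.19236 + 0.11·0.0248 + 0.71·0.0764
      = 0.0346248 + 0.002728 + 0.054244 = 0.0915968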